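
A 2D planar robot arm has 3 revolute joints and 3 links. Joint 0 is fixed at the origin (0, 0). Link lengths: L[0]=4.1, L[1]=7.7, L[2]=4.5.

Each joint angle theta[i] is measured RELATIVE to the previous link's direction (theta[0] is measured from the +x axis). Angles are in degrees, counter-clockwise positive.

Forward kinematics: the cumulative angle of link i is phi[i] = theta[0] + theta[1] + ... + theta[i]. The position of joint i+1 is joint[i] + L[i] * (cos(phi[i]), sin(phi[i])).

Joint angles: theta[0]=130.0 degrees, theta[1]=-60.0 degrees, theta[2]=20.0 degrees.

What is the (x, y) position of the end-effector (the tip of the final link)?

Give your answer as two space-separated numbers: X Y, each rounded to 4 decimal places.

joint[0] = (0.0000, 0.0000)  (base)
link 0: phi[0] = 130 = 130 deg
  cos(130 deg) = -0.6428, sin(130 deg) = 0.7660
  joint[1] = (0.0000, 0.0000) + 4.1 * (-0.6428, 0.7660) = (0.0000 + -2.6354, 0.0000 + 3.1408) = (-2.6354, 3.1408)
link 1: phi[1] = 130 + -60 = 70 deg
  cos(70 deg) = 0.3420, sin(70 deg) = 0.9397
  joint[2] = (-2.6354, 3.1408) + 7.7 * (0.3420, 0.9397) = (-2.6354 + 2.6336, 3.1408 + 7.2356) = (-0.0019, 10.3764)
link 2: phi[2] = 130 + -60 + 20 = 90 deg
  cos(90 deg) = 0.0000, sin(90 deg) = 1.0000
  joint[3] = (-0.0019, 10.3764) + 4.5 * (0.0000, 1.0000) = (-0.0019 + 0.0000, 10.3764 + 4.5000) = (-0.0019, 14.8764)
End effector: (-0.0019, 14.8764)

Answer: -0.0019 14.8764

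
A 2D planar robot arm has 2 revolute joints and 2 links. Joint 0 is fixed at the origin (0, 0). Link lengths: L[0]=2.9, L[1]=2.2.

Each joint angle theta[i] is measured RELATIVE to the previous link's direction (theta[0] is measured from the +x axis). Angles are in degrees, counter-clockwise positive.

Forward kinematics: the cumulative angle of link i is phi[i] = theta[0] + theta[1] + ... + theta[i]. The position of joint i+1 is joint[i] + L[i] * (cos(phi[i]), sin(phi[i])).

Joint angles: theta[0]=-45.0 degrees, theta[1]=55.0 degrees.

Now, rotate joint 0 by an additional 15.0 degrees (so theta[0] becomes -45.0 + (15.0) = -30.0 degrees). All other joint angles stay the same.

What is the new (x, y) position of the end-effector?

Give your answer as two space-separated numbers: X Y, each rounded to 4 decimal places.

Answer: 4.5054 -0.5202

Derivation:
joint[0] = (0.0000, 0.0000)  (base)
link 0: phi[0] = -30 = -30 deg
  cos(-30 deg) = 0.8660, sin(-30 deg) = -0.5000
  joint[1] = (0.0000, 0.0000) + 2.9 * (0.8660, -0.5000) = (0.0000 + 2.5115, 0.0000 + -1.4500) = (2.5115, -1.4500)
link 1: phi[1] = -30 + 55 = 25 deg
  cos(25 deg) = 0.9063, sin(25 deg) = 0.4226
  joint[2] = (2.5115, -1.4500) + 2.2 * (0.9063, 0.4226) = (2.5115 + 1.9939, -1.4500 + 0.9298) = (4.5054, -0.5202)
End effector: (4.5054, -0.5202)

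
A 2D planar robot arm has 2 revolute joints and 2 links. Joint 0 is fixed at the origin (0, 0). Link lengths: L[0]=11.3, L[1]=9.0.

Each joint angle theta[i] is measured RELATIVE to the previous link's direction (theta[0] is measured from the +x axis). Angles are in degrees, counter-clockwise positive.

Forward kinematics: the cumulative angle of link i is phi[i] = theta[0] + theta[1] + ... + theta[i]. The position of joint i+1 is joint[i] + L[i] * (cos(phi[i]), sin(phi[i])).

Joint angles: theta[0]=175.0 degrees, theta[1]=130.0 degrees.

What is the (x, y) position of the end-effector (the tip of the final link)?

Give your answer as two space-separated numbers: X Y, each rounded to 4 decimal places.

joint[0] = (0.0000, 0.0000)  (base)
link 0: phi[0] = 175 = 175 deg
  cos(175 deg) = -0.9962, sin(175 deg) = 0.0872
  joint[1] = (0.0000, 0.0000) + 11.3 * (-0.9962, 0.0872) = (0.0000 + -11.2570, 0.0000 + 0.9849) = (-11.2570, 0.9849)
link 1: phi[1] = 175 + 130 = 305 deg
  cos(305 deg) = 0.5736, sin(305 deg) = -0.8192
  joint[2] = (-11.2570, 0.9849) + 9 * (0.5736, -0.8192) = (-11.2570 + 5.1622, 0.9849 + -7.3724) = (-6.0948, -6.3875)
End effector: (-6.0948, -6.3875)

Answer: -6.0948 -6.3875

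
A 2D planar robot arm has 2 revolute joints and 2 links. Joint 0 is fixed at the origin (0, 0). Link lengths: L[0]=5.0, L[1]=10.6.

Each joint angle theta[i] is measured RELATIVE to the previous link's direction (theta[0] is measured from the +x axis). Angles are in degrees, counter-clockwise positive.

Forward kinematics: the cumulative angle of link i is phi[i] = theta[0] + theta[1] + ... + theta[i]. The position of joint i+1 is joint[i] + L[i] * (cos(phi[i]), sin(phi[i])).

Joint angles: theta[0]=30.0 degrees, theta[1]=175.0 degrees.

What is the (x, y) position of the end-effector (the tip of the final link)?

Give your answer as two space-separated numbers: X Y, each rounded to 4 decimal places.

Answer: -5.2767 -1.9798

Derivation:
joint[0] = (0.0000, 0.0000)  (base)
link 0: phi[0] = 30 = 30 deg
  cos(30 deg) = 0.8660, sin(30 deg) = 0.5000
  joint[1] = (0.0000, 0.0000) + 5 * (0.8660, 0.5000) = (0.0000 + 4.3301, 0.0000 + 2.5000) = (4.3301, 2.5000)
link 1: phi[1] = 30 + 175 = 205 deg
  cos(205 deg) = -0.9063, sin(205 deg) = -0.4226
  joint[2] = (4.3301, 2.5000) + 10.6 * (-0.9063, -0.4226) = (4.3301 + -9.6069, 2.5000 + -4.4798) = (-5.2767, -1.9798)
End effector: (-5.2767, -1.9798)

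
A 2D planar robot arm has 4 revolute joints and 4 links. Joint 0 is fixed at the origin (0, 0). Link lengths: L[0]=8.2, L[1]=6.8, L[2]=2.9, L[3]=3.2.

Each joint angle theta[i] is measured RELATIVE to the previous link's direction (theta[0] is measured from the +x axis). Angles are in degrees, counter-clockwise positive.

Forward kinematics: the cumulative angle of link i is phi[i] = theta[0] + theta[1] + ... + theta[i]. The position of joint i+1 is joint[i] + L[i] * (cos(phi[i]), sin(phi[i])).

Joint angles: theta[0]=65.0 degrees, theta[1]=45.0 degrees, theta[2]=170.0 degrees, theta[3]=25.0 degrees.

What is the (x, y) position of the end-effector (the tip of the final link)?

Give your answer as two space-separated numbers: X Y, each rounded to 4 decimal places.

Answer: 3.4788 8.3444

Derivation:
joint[0] = (0.0000, 0.0000)  (base)
link 0: phi[0] = 65 = 65 deg
  cos(65 deg) = 0.4226, sin(65 deg) = 0.9063
  joint[1] = (0.0000, 0.0000) + 8.2 * (0.4226, 0.9063) = (0.0000 + 3.4655, 0.0000 + 7.4317) = (3.4655, 7.4317)
link 1: phi[1] = 65 + 45 = 110 deg
  cos(110 deg) = -0.3420, sin(110 deg) = 0.9397
  joint[2] = (3.4655, 7.4317) + 6.8 * (-0.3420, 0.9397) = (3.4655 + -2.3257, 7.4317 + 6.3899) = (1.1397, 13.8216)
link 2: phi[2] = 65 + 45 + 170 = 280 deg
  cos(280 deg) = 0.1736, sin(280 deg) = -0.9848
  joint[3] = (1.1397, 13.8216) + 2.9 * (0.1736, -0.9848) = (1.1397 + 0.5036, 13.8216 + -2.8559) = (1.6433, 10.9657)
link 3: phi[3] = 65 + 45 + 170 + 25 = 305 deg
  cos(305 deg) = 0.5736, sin(305 deg) = -0.8192
  joint[4] = (1.6433, 10.9657) + 3.2 * (0.5736, -0.8192) = (1.6433 + 1.8354, 10.9657 + -2.6213) = (3.4788, 8.3444)
End effector: (3.4788, 8.3444)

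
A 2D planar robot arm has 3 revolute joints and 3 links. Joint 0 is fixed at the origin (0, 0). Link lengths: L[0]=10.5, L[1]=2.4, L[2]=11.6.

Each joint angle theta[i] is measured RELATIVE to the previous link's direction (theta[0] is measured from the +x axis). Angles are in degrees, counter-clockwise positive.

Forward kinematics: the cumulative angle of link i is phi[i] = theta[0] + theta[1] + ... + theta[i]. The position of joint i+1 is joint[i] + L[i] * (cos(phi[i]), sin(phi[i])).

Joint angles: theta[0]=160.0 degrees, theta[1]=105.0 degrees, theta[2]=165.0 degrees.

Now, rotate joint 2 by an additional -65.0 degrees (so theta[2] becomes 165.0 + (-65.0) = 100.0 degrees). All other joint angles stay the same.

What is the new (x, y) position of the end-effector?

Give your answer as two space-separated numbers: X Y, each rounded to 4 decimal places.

Answer: 1.4799 2.2114

Derivation:
joint[0] = (0.0000, 0.0000)  (base)
link 0: phi[0] = 160 = 160 deg
  cos(160 deg) = -0.9397, sin(160 deg) = 0.3420
  joint[1] = (0.0000, 0.0000) + 10.5 * (-0.9397, 0.3420) = (0.0000 + -9.8668, 0.0000 + 3.5912) = (-9.8668, 3.5912)
link 1: phi[1] = 160 + 105 = 265 deg
  cos(265 deg) = -0.0872, sin(265 deg) = -0.9962
  joint[2] = (-9.8668, 3.5912) + 2.4 * (-0.0872, -0.9962) = (-9.8668 + -0.2092, 3.5912 + -2.3909) = (-10.0759, 1.2003)
link 2: phi[2] = 160 + 105 + 100 = 365 deg
  cos(365 deg) = 0.9962, sin(365 deg) = 0.0872
  joint[3] = (-10.0759, 1.2003) + 11.6 * (0.9962, 0.0872) = (-10.0759 + 11.5559, 1.2003 + 1.0110) = (1.4799, 2.2114)
End effector: (1.4799, 2.2114)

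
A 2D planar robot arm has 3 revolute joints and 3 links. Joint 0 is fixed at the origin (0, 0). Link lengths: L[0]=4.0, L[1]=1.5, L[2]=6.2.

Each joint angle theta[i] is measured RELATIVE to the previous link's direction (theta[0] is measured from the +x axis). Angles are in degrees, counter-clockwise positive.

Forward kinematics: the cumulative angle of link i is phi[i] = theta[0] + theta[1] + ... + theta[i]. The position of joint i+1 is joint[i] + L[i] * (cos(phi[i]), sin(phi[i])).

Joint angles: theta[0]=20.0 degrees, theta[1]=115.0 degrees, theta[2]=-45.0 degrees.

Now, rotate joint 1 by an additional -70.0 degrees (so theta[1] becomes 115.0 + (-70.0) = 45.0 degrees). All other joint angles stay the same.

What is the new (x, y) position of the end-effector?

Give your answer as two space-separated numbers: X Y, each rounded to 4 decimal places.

joint[0] = (0.0000, 0.0000)  (base)
link 0: phi[0] = 20 = 20 deg
  cos(20 deg) = 0.9397, sin(20 deg) = 0.3420
  joint[1] = (0.0000, 0.0000) + 4 * (0.9397, 0.3420) = (0.0000 + 3.7588, 0.0000 + 1.3681) = (3.7588, 1.3681)
link 1: phi[1] = 20 + 45 = 65 deg
  cos(65 deg) = 0.4226, sin(65 deg) = 0.9063
  joint[2] = (3.7588, 1.3681) + 1.5 * (0.4226, 0.9063) = (3.7588 + 0.6339, 1.3681 + 1.3595) = (4.3927, 2.7275)
link 2: phi[2] = 20 + 45 + -45 = 20 deg
  cos(20 deg) = 0.9397, sin(20 deg) = 0.3420
  joint[3] = (4.3927, 2.7275) + 6.2 * (0.9397, 0.3420) = (4.3927 + 5.8261, 2.7275 + 2.1205) = (10.2188, 4.8481)
End effector: (10.2188, 4.8481)

Answer: 10.2188 4.8481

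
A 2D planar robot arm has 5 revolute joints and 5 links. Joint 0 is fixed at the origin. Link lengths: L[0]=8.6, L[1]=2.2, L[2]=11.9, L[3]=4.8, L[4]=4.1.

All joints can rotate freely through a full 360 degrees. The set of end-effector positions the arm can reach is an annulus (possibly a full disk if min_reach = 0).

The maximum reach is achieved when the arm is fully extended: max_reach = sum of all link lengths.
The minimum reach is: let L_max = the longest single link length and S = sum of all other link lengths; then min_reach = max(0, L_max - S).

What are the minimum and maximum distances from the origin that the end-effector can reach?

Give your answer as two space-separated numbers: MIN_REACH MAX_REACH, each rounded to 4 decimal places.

Answer: 0.0000 31.6000

Derivation:
Link lengths: [8.6, 2.2, 11.9, 4.8, 4.1]
max_reach = 8.6 + 2.2 + 11.9 + 4.8 + 4.1 = 31.6
L_max = max([8.6, 2.2, 11.9, 4.8, 4.1]) = 11.9
S (sum of others) = 31.6 - 11.9 = 19.7
min_reach = max(0, 11.9 - 19.7) = max(0, -7.8) = 0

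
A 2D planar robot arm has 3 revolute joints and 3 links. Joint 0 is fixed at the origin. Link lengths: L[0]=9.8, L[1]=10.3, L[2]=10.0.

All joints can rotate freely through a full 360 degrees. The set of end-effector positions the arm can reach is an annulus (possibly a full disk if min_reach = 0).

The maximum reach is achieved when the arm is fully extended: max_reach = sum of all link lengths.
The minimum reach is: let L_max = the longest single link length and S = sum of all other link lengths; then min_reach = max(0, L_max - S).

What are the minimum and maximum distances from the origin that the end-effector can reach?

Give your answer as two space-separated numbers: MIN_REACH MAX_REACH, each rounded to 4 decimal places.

Link lengths: [9.8, 10.3, 10.0]
max_reach = 9.8 + 10.3 + 10 = 30.1
L_max = max([9.8, 10.3, 10.0]) = 10.3
S (sum of others) = 30.1 - 10.3 = 19.8
min_reach = max(0, 10.3 - 19.8) = max(0, -9.5) = 0

Answer: 0.0000 30.1000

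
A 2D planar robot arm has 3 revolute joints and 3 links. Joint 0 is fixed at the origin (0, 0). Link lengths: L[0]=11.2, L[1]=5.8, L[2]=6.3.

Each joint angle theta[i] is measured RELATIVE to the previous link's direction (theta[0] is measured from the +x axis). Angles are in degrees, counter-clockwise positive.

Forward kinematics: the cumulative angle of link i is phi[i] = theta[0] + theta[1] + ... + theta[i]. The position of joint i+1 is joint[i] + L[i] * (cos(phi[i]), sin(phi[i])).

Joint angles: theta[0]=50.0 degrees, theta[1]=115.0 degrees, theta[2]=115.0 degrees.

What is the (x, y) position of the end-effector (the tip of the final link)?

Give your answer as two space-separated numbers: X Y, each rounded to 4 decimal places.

joint[0] = (0.0000, 0.0000)  (base)
link 0: phi[0] = 50 = 50 deg
  cos(50 deg) = 0.6428, sin(50 deg) = 0.7660
  joint[1] = (0.0000, 0.0000) + 11.2 * (0.6428, 0.7660) = (0.0000 + 7.1992, 0.0000 + 8.5797) = (7.1992, 8.5797)
link 1: phi[1] = 50 + 115 = 165 deg
  cos(165 deg) = -0.9659, sin(165 deg) = 0.2588
  joint[2] = (7.1992, 8.5797) + 5.8 * (-0.9659, 0.2588) = (7.1992 + -5.6024, 8.5797 + 1.5012) = (1.5969, 10.0808)
link 2: phi[2] = 50 + 115 + 115 = 280 deg
  cos(280 deg) = 0.1736, sin(280 deg) = -0.9848
  joint[3] = (1.5969, 10.0808) + 6.3 * (0.1736, -0.9848) = (1.5969 + 1.0940, 10.0808 + -6.2043) = (2.6908, 3.8766)
End effector: (2.6908, 3.8766)

Answer: 2.6908 3.8766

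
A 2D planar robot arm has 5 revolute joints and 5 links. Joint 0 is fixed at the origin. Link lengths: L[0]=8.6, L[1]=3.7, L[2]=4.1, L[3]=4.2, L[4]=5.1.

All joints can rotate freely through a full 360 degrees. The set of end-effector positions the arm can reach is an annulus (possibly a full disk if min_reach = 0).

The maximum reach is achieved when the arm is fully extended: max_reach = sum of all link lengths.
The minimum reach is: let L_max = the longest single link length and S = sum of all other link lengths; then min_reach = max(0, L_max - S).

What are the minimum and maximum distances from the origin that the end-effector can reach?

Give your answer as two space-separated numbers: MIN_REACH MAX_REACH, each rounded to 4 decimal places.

Link lengths: [8.6, 3.7, 4.1, 4.2, 5.1]
max_reach = 8.6 + 3.7 + 4.1 + 4.2 + 5.1 = 25.7
L_max = max([8.6, 3.7, 4.1, 4.2, 5.1]) = 8.6
S (sum of others) = 25.7 - 8.6 = 17.1
min_reach = max(0, 8.6 - 17.1) = max(0, -8.5) = 0

Answer: 0.0000 25.7000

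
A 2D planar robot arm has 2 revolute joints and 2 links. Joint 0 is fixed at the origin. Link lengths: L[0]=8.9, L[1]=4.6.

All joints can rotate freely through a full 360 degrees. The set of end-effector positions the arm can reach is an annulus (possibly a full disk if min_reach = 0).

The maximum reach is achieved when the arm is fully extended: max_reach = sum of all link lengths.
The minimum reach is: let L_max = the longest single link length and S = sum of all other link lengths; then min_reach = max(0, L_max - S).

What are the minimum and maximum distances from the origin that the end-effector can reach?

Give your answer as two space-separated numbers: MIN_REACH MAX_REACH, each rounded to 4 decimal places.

Link lengths: [8.9, 4.6]
max_reach = 8.9 + 4.6 = 13.5
L_max = max([8.9, 4.6]) = 8.9
S (sum of others) = 13.5 - 8.9 = 4.6
min_reach = max(0, 8.9 - 4.6) = max(0, 4.3) = 4.3

Answer: 4.3000 13.5000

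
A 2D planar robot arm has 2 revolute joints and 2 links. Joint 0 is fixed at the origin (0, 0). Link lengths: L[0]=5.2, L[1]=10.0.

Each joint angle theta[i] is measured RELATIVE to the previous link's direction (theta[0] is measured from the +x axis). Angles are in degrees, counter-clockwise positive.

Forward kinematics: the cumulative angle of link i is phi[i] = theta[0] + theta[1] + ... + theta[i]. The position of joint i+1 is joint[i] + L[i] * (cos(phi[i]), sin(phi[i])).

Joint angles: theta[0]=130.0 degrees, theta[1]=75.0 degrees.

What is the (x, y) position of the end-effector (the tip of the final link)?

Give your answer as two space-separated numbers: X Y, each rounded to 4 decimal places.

joint[0] = (0.0000, 0.0000)  (base)
link 0: phi[0] = 130 = 130 deg
  cos(130 deg) = -0.6428, sin(130 deg) = 0.7660
  joint[1] = (0.0000, 0.0000) + 5.2 * (-0.6428, 0.7660) = (0.0000 + -3.3425, 0.0000 + 3.9834) = (-3.3425, 3.9834)
link 1: phi[1] = 130 + 75 = 205 deg
  cos(205 deg) = -0.9063, sin(205 deg) = -0.4226
  joint[2] = (-3.3425, 3.9834) + 10 * (-0.9063, -0.4226) = (-3.3425 + -9.0631, 3.9834 + -4.2262) = (-12.4056, -0.2428)
End effector: (-12.4056, -0.2428)

Answer: -12.4056 -0.2428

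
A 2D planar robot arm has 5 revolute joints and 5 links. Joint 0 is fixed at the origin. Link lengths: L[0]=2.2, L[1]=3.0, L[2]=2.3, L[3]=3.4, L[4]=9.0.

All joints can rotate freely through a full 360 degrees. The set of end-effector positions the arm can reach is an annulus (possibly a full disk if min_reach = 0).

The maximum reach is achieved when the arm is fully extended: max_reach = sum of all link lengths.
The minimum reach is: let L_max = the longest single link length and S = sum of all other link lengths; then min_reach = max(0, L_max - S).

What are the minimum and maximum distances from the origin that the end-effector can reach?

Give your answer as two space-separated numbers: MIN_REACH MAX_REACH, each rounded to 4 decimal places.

Link lengths: [2.2, 3.0, 2.3, 3.4, 9.0]
max_reach = 2.2 + 3 + 2.3 + 3.4 + 9 = 19.9
L_max = max([2.2, 3.0, 2.3, 3.4, 9.0]) = 9
S (sum of others) = 19.9 - 9 = 10.9
min_reach = max(0, 9 - 10.9) = max(0, -1.9) = 0

Answer: 0.0000 19.9000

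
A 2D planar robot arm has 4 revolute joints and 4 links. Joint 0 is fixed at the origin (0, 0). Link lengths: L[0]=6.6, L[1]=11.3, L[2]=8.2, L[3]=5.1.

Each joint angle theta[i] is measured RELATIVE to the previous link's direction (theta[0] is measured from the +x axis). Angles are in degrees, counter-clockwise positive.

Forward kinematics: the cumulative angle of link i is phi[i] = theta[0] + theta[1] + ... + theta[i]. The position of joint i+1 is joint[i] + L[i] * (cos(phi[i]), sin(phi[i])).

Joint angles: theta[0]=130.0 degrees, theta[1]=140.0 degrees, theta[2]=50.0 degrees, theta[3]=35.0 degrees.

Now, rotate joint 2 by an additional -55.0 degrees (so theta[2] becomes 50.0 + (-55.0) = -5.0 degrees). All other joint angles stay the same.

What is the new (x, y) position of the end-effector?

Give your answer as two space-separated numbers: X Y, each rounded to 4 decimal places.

Answer: -2.4071 -18.8296

Derivation:
joint[0] = (0.0000, 0.0000)  (base)
link 0: phi[0] = 130 = 130 deg
  cos(130 deg) = -0.6428, sin(130 deg) = 0.7660
  joint[1] = (0.0000, 0.0000) + 6.6 * (-0.6428, 0.7660) = (0.0000 + -4.2424, 0.0000 + 5.0559) = (-4.2424, 5.0559)
link 1: phi[1] = 130 + 140 = 270 deg
  cos(270 deg) = -0.0000, sin(270 deg) = -1.0000
  joint[2] = (-4.2424, 5.0559) + 11.3 * (-0.0000, -1.0000) = (-4.2424 + -0.0000, 5.0559 + -11.3000) = (-4.2424, -6.2441)
link 2: phi[2] = 130 + 140 + -5 = 265 deg
  cos(265 deg) = -0.0872, sin(265 deg) = -0.9962
  joint[3] = (-4.2424, -6.2441) + 8.2 * (-0.0872, -0.9962) = (-4.2424 + -0.7147, -6.2441 + -8.1688) = (-4.9571, -14.4129)
link 3: phi[3] = 130 + 140 + -5 + 35 = 300 deg
  cos(300 deg) = 0.5000, sin(300 deg) = -0.8660
  joint[4] = (-4.9571, -14.4129) + 5.1 * (0.5000, -0.8660) = (-4.9571 + 2.5500, -14.4129 + -4.4167) = (-2.4071, -18.8296)
End effector: (-2.4071, -18.8296)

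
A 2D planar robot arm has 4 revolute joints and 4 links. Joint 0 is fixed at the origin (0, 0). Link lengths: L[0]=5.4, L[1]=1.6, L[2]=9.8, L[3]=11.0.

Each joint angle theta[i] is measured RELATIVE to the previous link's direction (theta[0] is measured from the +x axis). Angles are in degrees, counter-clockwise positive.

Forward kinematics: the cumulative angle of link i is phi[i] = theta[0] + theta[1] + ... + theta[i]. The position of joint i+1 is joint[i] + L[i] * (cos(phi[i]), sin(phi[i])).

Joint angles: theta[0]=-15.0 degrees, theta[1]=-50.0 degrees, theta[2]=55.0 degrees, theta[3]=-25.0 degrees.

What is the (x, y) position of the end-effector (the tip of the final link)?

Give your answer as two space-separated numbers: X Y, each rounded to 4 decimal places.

Answer: 24.5540 -10.8588

Derivation:
joint[0] = (0.0000, 0.0000)  (base)
link 0: phi[0] = -15 = -15 deg
  cos(-15 deg) = 0.9659, sin(-15 deg) = -0.2588
  joint[1] = (0.0000, 0.0000) + 5.4 * (0.9659, -0.2588) = (0.0000 + 5.2160, 0.0000 + -1.3976) = (5.2160, -1.3976)
link 1: phi[1] = -15 + -50 = -65 deg
  cos(-65 deg) = 0.4226, sin(-65 deg) = -0.9063
  joint[2] = (5.2160, -1.3976) + 1.6 * (0.4226, -0.9063) = (5.2160 + 0.6762, -1.3976 + -1.4501) = (5.8922, -2.8477)
link 2: phi[2] = -15 + -50 + 55 = -10 deg
  cos(-10 deg) = 0.9848, sin(-10 deg) = -0.1736
  joint[3] = (5.8922, -2.8477) + 9.8 * (0.9848, -0.1736) = (5.8922 + 9.6511, -2.8477 + -1.7018) = (15.5433, -4.5495)
link 3: phi[3] = -15 + -50 + 55 + -25 = -35 deg
  cos(-35 deg) = 0.8192, sin(-35 deg) = -0.5736
  joint[4] = (15.5433, -4.5495) + 11 * (0.8192, -0.5736) = (15.5433 + 9.0107, -4.5495 + -6.3093) = (24.5540, -10.8588)
End effector: (24.5540, -10.8588)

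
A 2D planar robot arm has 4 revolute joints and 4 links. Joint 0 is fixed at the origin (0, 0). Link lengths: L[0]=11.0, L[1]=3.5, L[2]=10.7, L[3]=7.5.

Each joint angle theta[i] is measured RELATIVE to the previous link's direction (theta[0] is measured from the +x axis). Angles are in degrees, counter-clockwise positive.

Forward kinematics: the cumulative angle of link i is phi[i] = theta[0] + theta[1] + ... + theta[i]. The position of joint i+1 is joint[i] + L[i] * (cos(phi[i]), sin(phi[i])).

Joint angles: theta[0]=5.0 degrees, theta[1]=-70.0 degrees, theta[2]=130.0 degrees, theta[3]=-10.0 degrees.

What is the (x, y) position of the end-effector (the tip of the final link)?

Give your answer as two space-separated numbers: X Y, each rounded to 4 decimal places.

Answer: 21.2611 13.6278

Derivation:
joint[0] = (0.0000, 0.0000)  (base)
link 0: phi[0] = 5 = 5 deg
  cos(5 deg) = 0.9962, sin(5 deg) = 0.0872
  joint[1] = (0.0000, 0.0000) + 11 * (0.9962, 0.0872) = (0.0000 + 10.9581, 0.0000 + 0.9587) = (10.9581, 0.9587)
link 1: phi[1] = 5 + -70 = -65 deg
  cos(-65 deg) = 0.4226, sin(-65 deg) = -0.9063
  joint[2] = (10.9581, 0.9587) + 3.5 * (0.4226, -0.9063) = (10.9581 + 1.4792, 0.9587 + -3.1721) = (12.4373, -2.2134)
link 2: phi[2] = 5 + -70 + 130 = 65 deg
  cos(65 deg) = 0.4226, sin(65 deg) = 0.9063
  joint[3] = (12.4373, -2.2134) + 10.7 * (0.4226, 0.9063) = (12.4373 + 4.5220, -2.2134 + 9.6975) = (16.9593, 7.4841)
link 3: phi[3] = 5 + -70 + 130 + -10 = 55 deg
  cos(55 deg) = 0.5736, sin(55 deg) = 0.8192
  joint[4] = (16.9593, 7.4841) + 7.5 * (0.5736, 0.8192) = (16.9593 + 4.3018, 7.4841 + 6.1436) = (21.2611, 13.6278)
End effector: (21.2611, 13.6278)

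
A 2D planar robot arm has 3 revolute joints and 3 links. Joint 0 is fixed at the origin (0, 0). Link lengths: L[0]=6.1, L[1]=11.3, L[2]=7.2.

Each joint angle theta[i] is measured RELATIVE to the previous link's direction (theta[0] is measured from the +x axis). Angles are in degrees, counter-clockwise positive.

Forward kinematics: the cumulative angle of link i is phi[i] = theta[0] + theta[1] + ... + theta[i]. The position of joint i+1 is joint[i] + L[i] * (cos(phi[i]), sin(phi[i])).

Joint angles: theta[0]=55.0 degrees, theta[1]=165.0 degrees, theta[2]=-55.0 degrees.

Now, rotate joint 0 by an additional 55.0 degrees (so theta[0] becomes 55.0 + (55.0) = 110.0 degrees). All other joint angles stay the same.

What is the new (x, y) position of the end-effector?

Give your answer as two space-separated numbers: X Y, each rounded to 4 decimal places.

joint[0] = (0.0000, 0.0000)  (base)
link 0: phi[0] = 110 = 110 deg
  cos(110 deg) = -0.3420, sin(110 deg) = 0.9397
  joint[1] = (0.0000, 0.0000) + 6.1 * (-0.3420, 0.9397) = (0.0000 + -2.0863, 0.0000 + 5.7321) = (-2.0863, 5.7321)
link 1: phi[1] = 110 + 165 = 275 deg
  cos(275 deg) = 0.0872, sin(275 deg) = -0.9962
  joint[2] = (-2.0863, 5.7321) + 11.3 * (0.0872, -0.9962) = (-2.0863 + 0.9849, 5.7321 + -11.2570) = (-1.1015, -5.5249)
link 2: phi[2] = 110 + 165 + -55 = 220 deg
  cos(220 deg) = -0.7660, sin(220 deg) = -0.6428
  joint[3] = (-1.1015, -5.5249) + 7.2 * (-0.7660, -0.6428) = (-1.1015 + -5.5155, -5.5249 + -4.6281) = (-6.6170, -10.1529)
End effector: (-6.6170, -10.1529)

Answer: -6.6170 -10.1529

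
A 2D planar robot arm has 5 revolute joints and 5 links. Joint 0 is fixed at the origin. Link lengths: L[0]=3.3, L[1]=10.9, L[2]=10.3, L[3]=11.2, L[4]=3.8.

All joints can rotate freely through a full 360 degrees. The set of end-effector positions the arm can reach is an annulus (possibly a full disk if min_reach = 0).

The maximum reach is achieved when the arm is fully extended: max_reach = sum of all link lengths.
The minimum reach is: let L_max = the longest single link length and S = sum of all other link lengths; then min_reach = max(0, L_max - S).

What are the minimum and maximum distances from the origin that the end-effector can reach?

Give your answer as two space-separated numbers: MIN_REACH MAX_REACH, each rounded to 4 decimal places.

Link lengths: [3.3, 10.9, 10.3, 11.2, 3.8]
max_reach = 3.3 + 10.9 + 10.3 + 11.2 + 3.8 = 39.5
L_max = max([3.3, 10.9, 10.3, 11.2, 3.8]) = 11.2
S (sum of others) = 39.5 - 11.2 = 28.3
min_reach = max(0, 11.2 - 28.3) = max(0, -17.1) = 0

Answer: 0.0000 39.5000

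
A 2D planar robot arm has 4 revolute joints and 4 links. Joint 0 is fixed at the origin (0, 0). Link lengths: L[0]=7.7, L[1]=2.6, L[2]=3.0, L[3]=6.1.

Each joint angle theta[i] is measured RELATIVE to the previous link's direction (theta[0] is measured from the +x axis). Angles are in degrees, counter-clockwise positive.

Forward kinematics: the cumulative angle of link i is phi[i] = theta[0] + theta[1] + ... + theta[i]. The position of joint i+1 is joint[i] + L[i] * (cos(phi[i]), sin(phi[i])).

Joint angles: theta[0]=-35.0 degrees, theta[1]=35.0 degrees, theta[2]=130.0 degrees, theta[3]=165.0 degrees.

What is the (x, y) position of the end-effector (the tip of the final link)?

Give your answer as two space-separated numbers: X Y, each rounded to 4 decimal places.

joint[0] = (0.0000, 0.0000)  (base)
link 0: phi[0] = -35 = -35 deg
  cos(-35 deg) = 0.8192, sin(-35 deg) = -0.5736
  joint[1] = (0.0000, 0.0000) + 7.7 * (0.8192, -0.5736) = (0.0000 + 6.3075, 0.0000 + -4.4165) = (6.3075, -4.4165)
link 1: phi[1] = -35 + 35 = 0 deg
  cos(0 deg) = 1.0000, sin(0 deg) = 0.0000
  joint[2] = (6.3075, -4.4165) + 2.6 * (1.0000, 0.0000) = (6.3075 + 2.6000, -4.4165 + 0.0000) = (8.9075, -4.4165)
link 2: phi[2] = -35 + 35 + 130 = 130 deg
  cos(130 deg) = -0.6428, sin(130 deg) = 0.7660
  joint[3] = (8.9075, -4.4165) + 3 * (-0.6428, 0.7660) = (8.9075 + -1.9284, -4.4165 + 2.2981) = (6.9791, -2.1184)
link 3: phi[3] = -35 + 35 + 130 + 165 = 295 deg
  cos(295 deg) = 0.4226, sin(295 deg) = -0.9063
  joint[4] = (6.9791, -2.1184) + 6.1 * (0.4226, -0.9063) = (6.9791 + 2.5780, -2.1184 + -5.5285) = (9.5571, -7.6469)
End effector: (9.5571, -7.6469)

Answer: 9.5571 -7.6469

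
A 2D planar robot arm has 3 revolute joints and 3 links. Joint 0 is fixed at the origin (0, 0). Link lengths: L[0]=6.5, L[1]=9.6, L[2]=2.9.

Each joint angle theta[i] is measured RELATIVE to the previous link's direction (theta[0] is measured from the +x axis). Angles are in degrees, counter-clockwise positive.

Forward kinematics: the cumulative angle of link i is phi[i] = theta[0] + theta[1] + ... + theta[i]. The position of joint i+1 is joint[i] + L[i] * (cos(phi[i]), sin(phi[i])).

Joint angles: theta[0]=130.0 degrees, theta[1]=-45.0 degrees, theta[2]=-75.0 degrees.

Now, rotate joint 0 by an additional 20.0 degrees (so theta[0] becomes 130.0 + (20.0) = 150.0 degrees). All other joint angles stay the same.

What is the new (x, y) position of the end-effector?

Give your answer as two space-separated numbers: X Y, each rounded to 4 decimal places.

joint[0] = (0.0000, 0.0000)  (base)
link 0: phi[0] = 150 = 150 deg
  cos(150 deg) = -0.8660, sin(150 deg) = 0.5000
  joint[1] = (0.0000, 0.0000) + 6.5 * (-0.8660, 0.5000) = (0.0000 + -5.6292, 0.0000 + 3.2500) = (-5.6292, 3.2500)
link 1: phi[1] = 150 + -45 = 105 deg
  cos(105 deg) = -0.2588, sin(105 deg) = 0.9659
  joint[2] = (-5.6292, 3.2500) + 9.6 * (-0.2588, 0.9659) = (-5.6292 + -2.4847, 3.2500 + 9.2729) = (-8.1138, 12.5229)
link 2: phi[2] = 150 + -45 + -75 = 30 deg
  cos(30 deg) = 0.8660, sin(30 deg) = 0.5000
  joint[3] = (-8.1138, 12.5229) + 2.9 * (0.8660, 0.5000) = (-8.1138 + 2.5115, 12.5229 + 1.4500) = (-5.6024, 13.9729)
End effector: (-5.6024, 13.9729)

Answer: -5.6024 13.9729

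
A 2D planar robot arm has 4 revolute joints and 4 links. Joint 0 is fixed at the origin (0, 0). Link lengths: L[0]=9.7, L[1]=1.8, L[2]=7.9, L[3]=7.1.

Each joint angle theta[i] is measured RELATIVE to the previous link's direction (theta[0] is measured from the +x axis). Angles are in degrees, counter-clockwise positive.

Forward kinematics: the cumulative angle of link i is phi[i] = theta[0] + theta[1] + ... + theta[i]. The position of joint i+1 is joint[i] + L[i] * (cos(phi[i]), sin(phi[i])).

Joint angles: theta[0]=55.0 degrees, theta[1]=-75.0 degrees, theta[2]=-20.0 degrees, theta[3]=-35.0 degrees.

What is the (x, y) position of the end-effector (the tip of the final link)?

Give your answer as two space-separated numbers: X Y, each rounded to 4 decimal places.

Answer: 15.1445 -4.6060

Derivation:
joint[0] = (0.0000, 0.0000)  (base)
link 0: phi[0] = 55 = 55 deg
  cos(55 deg) = 0.5736, sin(55 deg) = 0.8192
  joint[1] = (0.0000, 0.0000) + 9.7 * (0.5736, 0.8192) = (0.0000 + 5.5637, 0.0000 + 7.9458) = (5.5637, 7.9458)
link 1: phi[1] = 55 + -75 = -20 deg
  cos(-20 deg) = 0.9397, sin(-20 deg) = -0.3420
  joint[2] = (5.5637, 7.9458) + 1.8 * (0.9397, -0.3420) = (5.5637 + 1.6914, 7.9458 + -0.6156) = (7.2551, 7.3301)
link 2: phi[2] = 55 + -75 + -20 = -40 deg
  cos(-40 deg) = 0.7660, sin(-40 deg) = -0.6428
  joint[3] = (7.2551, 7.3301) + 7.9 * (0.7660, -0.6428) = (7.2551 + 6.0518, 7.3301 + -5.0780) = (13.3069, 2.2521)
link 3: phi[3] = 55 + -75 + -20 + -35 = -75 deg
  cos(-75 deg) = 0.2588, sin(-75 deg) = -0.9659
  joint[4] = (13.3069, 2.2521) + 7.1 * (0.2588, -0.9659) = (13.3069 + 1.8376, 2.2521 + -6.8581) = (15.1445, -4.6060)
End effector: (15.1445, -4.6060)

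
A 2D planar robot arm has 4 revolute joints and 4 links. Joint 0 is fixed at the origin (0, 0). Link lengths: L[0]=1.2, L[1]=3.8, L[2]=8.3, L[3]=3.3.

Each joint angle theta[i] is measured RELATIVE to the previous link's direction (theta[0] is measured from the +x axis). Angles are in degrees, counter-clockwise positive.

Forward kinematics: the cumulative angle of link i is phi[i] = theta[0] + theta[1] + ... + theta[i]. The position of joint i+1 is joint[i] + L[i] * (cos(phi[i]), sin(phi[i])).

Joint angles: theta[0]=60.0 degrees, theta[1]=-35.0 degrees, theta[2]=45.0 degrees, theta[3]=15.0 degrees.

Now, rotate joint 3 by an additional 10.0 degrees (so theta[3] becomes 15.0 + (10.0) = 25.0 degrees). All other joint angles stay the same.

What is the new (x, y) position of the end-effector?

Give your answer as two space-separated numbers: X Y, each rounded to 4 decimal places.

joint[0] = (0.0000, 0.0000)  (base)
link 0: phi[0] = 60 = 60 deg
  cos(60 deg) = 0.5000, sin(60 deg) = 0.8660
  joint[1] = (0.0000, 0.0000) + 1.2 * (0.5000, 0.8660) = (0.0000 + 0.6000, 0.0000 + 1.0392) = (0.6000, 1.0392)
link 1: phi[1] = 60 + -35 = 25 deg
  cos(25 deg) = 0.9063, sin(25 deg) = 0.4226
  joint[2] = (0.6000, 1.0392) + 3.8 * (0.9063, 0.4226) = (0.6000 + 3.4440, 1.0392 + 1.6059) = (4.0440, 2.6452)
link 2: phi[2] = 60 + -35 + 45 = 70 deg
  cos(70 deg) = 0.3420, sin(70 deg) = 0.9397
  joint[3] = (4.0440, 2.6452) + 8.3 * (0.3420, 0.9397) = (4.0440 + 2.8388, 2.6452 + 7.7994) = (6.8827, 10.4446)
link 3: phi[3] = 60 + -35 + 45 + 25 = 95 deg
  cos(95 deg) = -0.0872, sin(95 deg) = 0.9962
  joint[4] = (6.8827, 10.4446) + 3.3 * (-0.0872, 0.9962) = (6.8827 + -0.2876, 10.4446 + 3.2874) = (6.5951, 13.7321)
End effector: (6.5951, 13.7321)

Answer: 6.5951 13.7321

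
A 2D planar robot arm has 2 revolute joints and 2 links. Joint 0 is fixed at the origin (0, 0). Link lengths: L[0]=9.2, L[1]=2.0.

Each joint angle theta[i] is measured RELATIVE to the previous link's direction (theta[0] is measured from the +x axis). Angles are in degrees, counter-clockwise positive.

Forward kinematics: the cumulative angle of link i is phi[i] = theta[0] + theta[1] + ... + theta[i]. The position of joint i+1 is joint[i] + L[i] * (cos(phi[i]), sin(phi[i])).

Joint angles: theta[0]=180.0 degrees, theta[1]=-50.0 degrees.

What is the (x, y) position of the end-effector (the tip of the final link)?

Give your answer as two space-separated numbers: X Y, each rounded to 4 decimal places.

joint[0] = (0.0000, 0.0000)  (base)
link 0: phi[0] = 180 = 180 deg
  cos(180 deg) = -1.0000, sin(180 deg) = 0.0000
  joint[1] = (0.0000, 0.0000) + 9.2 * (-1.0000, 0.0000) = (0.0000 + -9.2000, 0.0000 + 0.0000) = (-9.2000, 0.0000)
link 1: phi[1] = 180 + -50 = 130 deg
  cos(130 deg) = -0.6428, sin(130 deg) = 0.7660
  joint[2] = (-9.2000, 0.0000) + 2 * (-0.6428, 0.7660) = (-9.2000 + -1.2856, 0.0000 + 1.5321) = (-10.4856, 1.5321)
End effector: (-10.4856, 1.5321)

Answer: -10.4856 1.5321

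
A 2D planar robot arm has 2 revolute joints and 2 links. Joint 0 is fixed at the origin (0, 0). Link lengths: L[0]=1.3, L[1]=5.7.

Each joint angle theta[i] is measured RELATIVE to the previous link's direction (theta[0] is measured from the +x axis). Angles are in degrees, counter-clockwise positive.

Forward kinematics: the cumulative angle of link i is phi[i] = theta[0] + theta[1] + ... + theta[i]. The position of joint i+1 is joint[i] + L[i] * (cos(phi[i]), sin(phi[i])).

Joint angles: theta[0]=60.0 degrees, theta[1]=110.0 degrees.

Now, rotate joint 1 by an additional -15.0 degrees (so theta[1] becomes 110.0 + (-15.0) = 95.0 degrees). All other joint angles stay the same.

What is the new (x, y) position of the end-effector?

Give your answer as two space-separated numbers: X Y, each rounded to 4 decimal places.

Answer: -4.5160 3.5348

Derivation:
joint[0] = (0.0000, 0.0000)  (base)
link 0: phi[0] = 60 = 60 deg
  cos(60 deg) = 0.5000, sin(60 deg) = 0.8660
  joint[1] = (0.0000, 0.0000) + 1.3 * (0.5000, 0.8660) = (0.0000 + 0.6500, 0.0000 + 1.1258) = (0.6500, 1.1258)
link 1: phi[1] = 60 + 95 = 155 deg
  cos(155 deg) = -0.9063, sin(155 deg) = 0.4226
  joint[2] = (0.6500, 1.1258) + 5.7 * (-0.9063, 0.4226) = (0.6500 + -5.1660, 1.1258 + 2.4089) = (-4.5160, 3.5348)
End effector: (-4.5160, 3.5348)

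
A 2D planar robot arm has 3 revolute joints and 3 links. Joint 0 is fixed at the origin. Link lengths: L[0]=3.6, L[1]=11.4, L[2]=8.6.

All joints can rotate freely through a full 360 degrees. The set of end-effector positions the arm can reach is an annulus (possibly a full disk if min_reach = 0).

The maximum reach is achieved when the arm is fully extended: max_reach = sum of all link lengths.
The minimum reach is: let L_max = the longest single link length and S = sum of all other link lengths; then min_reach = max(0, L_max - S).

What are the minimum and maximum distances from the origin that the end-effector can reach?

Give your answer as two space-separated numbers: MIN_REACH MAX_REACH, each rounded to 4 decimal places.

Link lengths: [3.6, 11.4, 8.6]
max_reach = 3.6 + 11.4 + 8.6 = 23.6
L_max = max([3.6, 11.4, 8.6]) = 11.4
S (sum of others) = 23.6 - 11.4 = 12.2
min_reach = max(0, 11.4 - 12.2) = max(0, -0.8) = 0

Answer: 0.0000 23.6000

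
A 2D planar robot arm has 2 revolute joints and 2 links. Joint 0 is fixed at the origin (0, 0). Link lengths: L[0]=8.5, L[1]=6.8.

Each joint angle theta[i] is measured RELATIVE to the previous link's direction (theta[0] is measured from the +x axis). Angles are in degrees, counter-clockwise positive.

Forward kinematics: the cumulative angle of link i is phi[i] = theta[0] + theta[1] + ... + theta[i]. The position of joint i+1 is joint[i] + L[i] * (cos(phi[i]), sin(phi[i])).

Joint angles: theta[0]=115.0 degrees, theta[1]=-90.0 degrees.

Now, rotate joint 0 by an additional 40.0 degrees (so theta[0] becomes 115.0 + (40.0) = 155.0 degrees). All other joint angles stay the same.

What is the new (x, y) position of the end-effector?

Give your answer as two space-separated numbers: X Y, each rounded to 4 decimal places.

joint[0] = (0.0000, 0.0000)  (base)
link 0: phi[0] = 155 = 155 deg
  cos(155 deg) = -0.9063, sin(155 deg) = 0.4226
  joint[1] = (0.0000, 0.0000) + 8.5 * (-0.9063, 0.4226) = (0.0000 + -7.7036, 0.0000 + 3.5923) = (-7.7036, 3.5923)
link 1: phi[1] = 155 + -90 = 65 deg
  cos(65 deg) = 0.4226, sin(65 deg) = 0.9063
  joint[2] = (-7.7036, 3.5923) + 6.8 * (0.4226, 0.9063) = (-7.7036 + 2.8738, 3.5923 + 6.1629) = (-4.8298, 9.7551)
End effector: (-4.8298, 9.7551)

Answer: -4.8298 9.7551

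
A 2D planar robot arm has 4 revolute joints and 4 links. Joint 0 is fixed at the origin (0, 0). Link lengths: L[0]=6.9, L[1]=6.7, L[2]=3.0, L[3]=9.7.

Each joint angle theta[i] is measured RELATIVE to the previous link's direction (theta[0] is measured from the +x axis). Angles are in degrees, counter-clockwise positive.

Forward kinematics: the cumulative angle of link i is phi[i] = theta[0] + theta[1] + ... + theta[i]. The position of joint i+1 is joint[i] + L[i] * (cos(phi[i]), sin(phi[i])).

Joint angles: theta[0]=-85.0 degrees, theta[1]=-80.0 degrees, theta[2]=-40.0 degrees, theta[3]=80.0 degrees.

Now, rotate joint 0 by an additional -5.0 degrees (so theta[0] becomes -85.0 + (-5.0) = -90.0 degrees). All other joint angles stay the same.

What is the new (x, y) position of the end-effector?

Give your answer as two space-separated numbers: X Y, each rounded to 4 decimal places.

Answer: -15.4313 -13.9941

Derivation:
joint[0] = (0.0000, 0.0000)  (base)
link 0: phi[0] = -90 = -90 deg
  cos(-90 deg) = 0.0000, sin(-90 deg) = -1.0000
  joint[1] = (0.0000, 0.0000) + 6.9 * (0.0000, -1.0000) = (0.0000 + 0.0000, 0.0000 + -6.9000) = (0.0000, -6.9000)
link 1: phi[1] = -90 + -80 = -170 deg
  cos(-170 deg) = -0.9848, sin(-170 deg) = -0.1736
  joint[2] = (0.0000, -6.9000) + 6.7 * (-0.9848, -0.1736) = (0.0000 + -6.5982, -6.9000 + -1.1634) = (-6.5982, -8.0634)
link 2: phi[2] = -90 + -80 + -40 = -210 deg
  cos(-210 deg) = -0.8660, sin(-210 deg) = 0.5000
  joint[3] = (-6.5982, -8.0634) + 3 * (-0.8660, 0.5000) = (-6.5982 + -2.5981, -8.0634 + 1.5000) = (-9.1963, -6.5634)
link 3: phi[3] = -90 + -80 + -40 + 80 = -130 deg
  cos(-130 deg) = -0.6428, sin(-130 deg) = -0.7660
  joint[4] = (-9.1963, -6.5634) + 9.7 * (-0.6428, -0.7660) = (-9.1963 + -6.2350, -6.5634 + -7.4306) = (-15.4313, -13.9941)
End effector: (-15.4313, -13.9941)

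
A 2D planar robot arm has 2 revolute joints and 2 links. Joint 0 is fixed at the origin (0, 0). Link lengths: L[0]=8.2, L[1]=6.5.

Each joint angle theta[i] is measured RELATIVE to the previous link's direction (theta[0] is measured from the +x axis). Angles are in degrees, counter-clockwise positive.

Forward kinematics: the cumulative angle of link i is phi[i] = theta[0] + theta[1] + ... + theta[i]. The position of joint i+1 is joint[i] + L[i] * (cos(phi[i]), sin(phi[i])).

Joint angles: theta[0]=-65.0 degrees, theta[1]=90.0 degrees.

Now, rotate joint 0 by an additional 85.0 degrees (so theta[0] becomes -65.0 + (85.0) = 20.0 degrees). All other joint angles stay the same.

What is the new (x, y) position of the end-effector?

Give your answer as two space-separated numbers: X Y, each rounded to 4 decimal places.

joint[0] = (0.0000, 0.0000)  (base)
link 0: phi[0] = 20 = 20 deg
  cos(20 deg) = 0.9397, sin(20 deg) = 0.3420
  joint[1] = (0.0000, 0.0000) + 8.2 * (0.9397, 0.3420) = (0.0000 + 7.7055, 0.0000 + 2.8046) = (7.7055, 2.8046)
link 1: phi[1] = 20 + 90 = 110 deg
  cos(110 deg) = -0.3420, sin(110 deg) = 0.9397
  joint[2] = (7.7055, 2.8046) + 6.5 * (-0.3420, 0.9397) = (7.7055 + -2.2231, 2.8046 + 6.1080) = (5.4823, 8.9126)
End effector: (5.4823, 8.9126)

Answer: 5.4823 8.9126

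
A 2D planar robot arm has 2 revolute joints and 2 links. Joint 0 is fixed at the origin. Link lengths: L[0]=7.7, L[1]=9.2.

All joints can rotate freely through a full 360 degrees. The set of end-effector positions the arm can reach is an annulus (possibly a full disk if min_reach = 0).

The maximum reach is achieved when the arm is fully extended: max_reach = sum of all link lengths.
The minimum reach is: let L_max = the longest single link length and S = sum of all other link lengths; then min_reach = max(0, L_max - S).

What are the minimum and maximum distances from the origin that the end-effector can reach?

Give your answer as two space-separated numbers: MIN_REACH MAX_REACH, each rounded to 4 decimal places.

Link lengths: [7.7, 9.2]
max_reach = 7.7 + 9.2 = 16.9
L_max = max([7.7, 9.2]) = 9.2
S (sum of others) = 16.9 - 9.2 = 7.7
min_reach = max(0, 9.2 - 7.7) = max(0, 1.5) = 1.5

Answer: 1.5000 16.9000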